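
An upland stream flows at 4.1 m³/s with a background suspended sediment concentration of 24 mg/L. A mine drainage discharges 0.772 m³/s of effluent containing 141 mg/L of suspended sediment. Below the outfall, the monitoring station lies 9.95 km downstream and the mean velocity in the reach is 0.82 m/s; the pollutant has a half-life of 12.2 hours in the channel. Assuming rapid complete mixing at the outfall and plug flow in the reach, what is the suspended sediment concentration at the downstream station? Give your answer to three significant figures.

Mass balance: C = (4.100·24.00 + 0.7720·141.0) / 4.872 = 207.3/4.872 = 42.54 mg/L.
Travel time t = 9.95·1000 / 0.82 = 12130 s = 3.371 h.
Half-life 12.2 h → k = ln 2 / 12.2 = 0.05682 h⁻¹ = 1.364 d⁻¹.
Decay over the reach: 42.54·exp(−kt) = 42.54·0.8257 = 35.13 mg/L.

35.1 mg/L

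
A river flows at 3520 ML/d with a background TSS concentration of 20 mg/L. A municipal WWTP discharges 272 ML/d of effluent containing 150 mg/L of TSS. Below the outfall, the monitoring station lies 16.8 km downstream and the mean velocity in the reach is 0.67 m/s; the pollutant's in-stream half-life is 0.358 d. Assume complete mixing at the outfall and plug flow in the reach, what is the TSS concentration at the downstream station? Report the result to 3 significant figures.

16.7 mg/L

Flow-weighted average: C = (3520·20.00 + 272.0·150.0) / 3792 = 111200/3792 = 29.32 mg/L.
Travel time t = 16.8·1000 / 0.67 = 25070 s = 6.965 h.
Half-life 0.358 d → k = ln 2 / 0.358 = 1.936 d⁻¹.
First-order decay: C = 29.32·exp(−k·t) = 29.32·0.5701 = 16.72 mg/L.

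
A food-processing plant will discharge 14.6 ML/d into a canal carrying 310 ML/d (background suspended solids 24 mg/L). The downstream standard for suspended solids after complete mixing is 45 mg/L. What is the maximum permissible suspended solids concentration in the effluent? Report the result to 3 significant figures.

At the limit, (Qr·Cr + Qe·Cₑ)/(Qr + Qe) = 45:
Cₑ = (324.6·45 − 310.0·24.00) / 14.60 = 490.9 mg/L.

491 mg/L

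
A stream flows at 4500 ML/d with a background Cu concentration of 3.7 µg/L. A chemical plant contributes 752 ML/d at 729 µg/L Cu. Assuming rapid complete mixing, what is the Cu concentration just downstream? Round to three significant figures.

108 µg/L

After mixing, C = (4500·3.700 + 752.0·729.0) / 5252 = 564900/5252 = 107.6 µg/L.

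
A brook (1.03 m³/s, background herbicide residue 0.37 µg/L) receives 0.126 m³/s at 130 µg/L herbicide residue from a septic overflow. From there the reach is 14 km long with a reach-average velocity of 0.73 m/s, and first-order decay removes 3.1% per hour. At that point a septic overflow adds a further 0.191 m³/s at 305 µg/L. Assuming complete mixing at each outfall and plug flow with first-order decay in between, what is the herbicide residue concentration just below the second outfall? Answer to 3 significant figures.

53.8 µg/L

Flow-weighted average: C = (1.030·0.3700 + 0.1260·130.0) / 1.156 = 16.76/1.156 = 14.50 µg/L; combined flow 1.156 m³/s.
Travel time t = 14·1000 / 0.73 = 19180 s = 5.327 h.
3.1%/h lost → k = −ln(1 − 0.031) = 0.03149 h⁻¹.
Decay over the reach: 14.50·exp(−kt) = 14.50·0.8456 = 12.26 µg/L.
Second outfall: C = (1.156·12.26 + 0.1910·305.0)/1.347 = 53.77 µg/L.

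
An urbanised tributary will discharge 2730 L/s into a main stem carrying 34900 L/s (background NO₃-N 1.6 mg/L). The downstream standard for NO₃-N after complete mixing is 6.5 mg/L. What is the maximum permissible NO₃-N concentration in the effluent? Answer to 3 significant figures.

At the limit, (Qr·Cr + Qe·Cₑ)/(Qr + Qe) = 6.5:
Cₑ = (37630·6.5 − 34900·1.600) / 2730 = 69.14 mg/L.

69.1 mg/L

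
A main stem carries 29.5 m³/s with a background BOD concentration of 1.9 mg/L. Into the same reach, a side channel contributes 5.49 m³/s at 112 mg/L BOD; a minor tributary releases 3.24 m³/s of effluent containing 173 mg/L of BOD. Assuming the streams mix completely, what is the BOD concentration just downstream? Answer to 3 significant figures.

32.2 mg/L

Mass balance: C = (29.50·1.900 + 5.490·112.0 + 3.240·173.0) / 38.23 = 1231/38.23 = 32.21 mg/L.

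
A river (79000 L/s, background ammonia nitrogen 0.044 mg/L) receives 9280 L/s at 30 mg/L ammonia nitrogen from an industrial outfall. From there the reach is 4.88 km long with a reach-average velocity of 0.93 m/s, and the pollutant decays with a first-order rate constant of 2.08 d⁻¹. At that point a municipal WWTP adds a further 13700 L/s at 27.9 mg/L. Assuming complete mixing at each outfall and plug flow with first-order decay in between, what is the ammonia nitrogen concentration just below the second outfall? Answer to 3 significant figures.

Flow-weighted average: C = (79000·0.04400 + 9280·30.00) / 88280 = 281900/88280 = 3.193 mg/L; combined flow 88280 L/s.
Travel time t = 4.88·1000 / 0.93 = 5247 s = 1.458 h.
Decay over the reach: 3.193·exp(−kt) = 3.193·0.8813 = 2.814 mg/L.
Second outfall: C = (88280·2.814 + 13700·27.90)/102000 = 6.184 mg/L.

6.18 mg/L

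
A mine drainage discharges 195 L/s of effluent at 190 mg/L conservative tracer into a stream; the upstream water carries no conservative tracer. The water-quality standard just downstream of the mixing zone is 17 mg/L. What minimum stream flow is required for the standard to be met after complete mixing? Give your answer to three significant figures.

Set C_mix = 17: (Q·0 + 195.0·190.0) / (Q + 195.0) = 17
→ Q = 195.0·(190.0 − 17)/(17 − 0) = 1984 L/s.

1980 L/s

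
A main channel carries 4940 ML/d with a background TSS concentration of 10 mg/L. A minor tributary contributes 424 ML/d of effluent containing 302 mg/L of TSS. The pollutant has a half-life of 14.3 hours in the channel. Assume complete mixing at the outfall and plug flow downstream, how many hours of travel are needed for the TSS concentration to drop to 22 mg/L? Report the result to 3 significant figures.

8.42 h

Conservation of mass: C = (4940·10.00 + 424.0·302.0) / 5364 = 177400/5364 = 33.08 mg/L.
Half-life 14.3 h → k = ln 2 / 14.3 = 0.04847 h⁻¹ = 1.163 d⁻¹.
33.08·exp(−k·t) = 22 → t = ln(33.08/22)/k = 30300 s = 8.416 h.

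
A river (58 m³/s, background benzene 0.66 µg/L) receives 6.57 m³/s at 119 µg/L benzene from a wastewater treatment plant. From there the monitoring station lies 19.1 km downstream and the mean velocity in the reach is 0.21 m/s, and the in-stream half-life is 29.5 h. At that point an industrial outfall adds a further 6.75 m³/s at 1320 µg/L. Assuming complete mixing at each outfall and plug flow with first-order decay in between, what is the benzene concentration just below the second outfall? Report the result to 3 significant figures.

After mixing, C = (58.00·0.6600 + 6.570·119.0) / 64.57 = 820.1/64.57 = 12.70 µg/L; combined flow 64.57 m³/s.
Travel time t = 19.1·1000 / 0.21 = 90950 s = 25.26 h.
Half-life 29.5 h → k = ln 2 / 29.5 = 0.02350 h⁻¹ = 0.5639 d⁻¹.
After decay, C = 12.70 × e^(−kt) = 12.70 × 0.5523 = 7.015 µg/L.
Second outfall: C = (64.57·7.015 + 6.750·1320)/71.32 = 131.3 µg/L.

131 µg/L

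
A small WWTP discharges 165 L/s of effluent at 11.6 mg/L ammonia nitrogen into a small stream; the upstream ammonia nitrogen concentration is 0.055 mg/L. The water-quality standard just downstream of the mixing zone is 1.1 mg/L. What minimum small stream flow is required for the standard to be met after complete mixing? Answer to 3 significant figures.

1660 L/s

Set C_mix = 1.1: (Q·0.05500 + 165.0·11.60) / (Q + 165.0) = 1.1
→ Q = 165.0·(11.60 − 1.1)/(1.1 − 0.05500) = 1658 L/s.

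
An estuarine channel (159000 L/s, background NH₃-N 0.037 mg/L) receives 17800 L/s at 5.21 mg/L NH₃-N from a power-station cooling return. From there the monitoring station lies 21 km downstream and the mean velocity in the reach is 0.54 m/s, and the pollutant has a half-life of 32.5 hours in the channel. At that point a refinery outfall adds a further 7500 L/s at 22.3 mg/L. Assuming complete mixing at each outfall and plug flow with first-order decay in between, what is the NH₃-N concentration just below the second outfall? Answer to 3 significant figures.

Conservation of mass: C = (159000·0.03700 + 17800·5.210) / 176800 = 98620/176800 = 0.5578 mg/L; combined flow 176800 L/s.
Travel time t = 21·1000 / 0.54 = 38890 s = 10.80 h.
Half-life 32.5 h → k = ln 2 / 32.5 = 0.02133 h⁻¹ = 0.5119 d⁻¹.
After decay, C = 0.5578 × e^(−kt) = 0.5578 × 0.7942 = 0.4430 mg/L.
At the second outfall, C = (176800·0.4430 + 7500·22.30) / (176800 + 7500) = 1.332 mg/L.

1.33 mg/L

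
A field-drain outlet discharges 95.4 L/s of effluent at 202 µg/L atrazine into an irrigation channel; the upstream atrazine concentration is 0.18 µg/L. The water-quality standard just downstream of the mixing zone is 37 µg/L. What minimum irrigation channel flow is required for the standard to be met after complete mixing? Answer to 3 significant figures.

428 L/s

Set C_mix = 37: (Q·0.1800 + 95.40·202.0) / (Q + 95.40) = 37
→ Q = 95.40·(202.0 − 37)/(37 − 0.1800) = 427.5 L/s.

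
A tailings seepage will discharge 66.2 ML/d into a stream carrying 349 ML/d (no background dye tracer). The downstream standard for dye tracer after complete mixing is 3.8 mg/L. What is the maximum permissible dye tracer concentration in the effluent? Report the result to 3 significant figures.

23.8 mg/L

At the limit, (Qr·Cr + Qe·Cₑ)/(Qr + Qe) = 3.8:
Cₑ = (415.2·3.8 − 349.0·0) / 66.20 = 23.83 mg/L.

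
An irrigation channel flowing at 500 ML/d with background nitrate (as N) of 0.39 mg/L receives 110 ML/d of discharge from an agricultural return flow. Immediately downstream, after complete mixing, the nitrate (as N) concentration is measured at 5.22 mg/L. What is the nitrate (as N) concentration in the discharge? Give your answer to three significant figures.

27.2 mg/L

Mass balance: 500.0·0.3900 + 110.0·Cₑ = 610.0·5.220
→ Cₑ = (610.0·5.220 − 500.0·0.3900) / 110.0 = 27.17 mg/L.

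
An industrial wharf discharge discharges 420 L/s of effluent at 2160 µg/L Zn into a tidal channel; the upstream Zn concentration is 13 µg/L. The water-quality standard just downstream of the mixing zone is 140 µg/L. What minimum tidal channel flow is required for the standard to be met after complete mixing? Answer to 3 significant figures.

Set C_mix = 140: (Q·13.00 + 420.0·2160) / (Q + 420.0) = 140
→ Q = 420.0·(2160 − 140)/(140 − 13.00) = 6680 L/s.

6680 L/s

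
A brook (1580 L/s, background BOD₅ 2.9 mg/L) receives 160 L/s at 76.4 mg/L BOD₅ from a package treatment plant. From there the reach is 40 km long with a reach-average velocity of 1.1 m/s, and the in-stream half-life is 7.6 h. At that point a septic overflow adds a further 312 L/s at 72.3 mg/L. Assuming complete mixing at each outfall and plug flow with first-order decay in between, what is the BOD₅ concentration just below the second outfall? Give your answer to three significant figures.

14.3 mg/L

Conservation of mass: C = (1580·2.900 + 160.0·76.40) / 1740 = 16810/1740 = 9.659 mg/L; combined flow 1740 L/s.
Travel time t = 40·1000 / 1.1 = 36360 s = 10.10 h.
Half-life 7.6 h → k = ln 2 / 7.6 = 0.09120 h⁻¹ = 2.189 d⁻¹.
Applying C = C₀e^(−kt): 9.659 × 0.3980 = 3.844 mg/L.
Second outfall: C = (1740·3.844 + 312.0·72.30)/2052 = 14.25 mg/L.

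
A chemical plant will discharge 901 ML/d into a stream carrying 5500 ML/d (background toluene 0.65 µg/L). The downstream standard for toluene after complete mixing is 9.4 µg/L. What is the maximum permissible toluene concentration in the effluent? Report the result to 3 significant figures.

62.8 µg/L

At the limit, (Qr·Cr + Qe·Cₑ)/(Qr + Qe) = 9.4:
Cₑ = (6401·9.4 − 5500·0.6500) / 901.0 = 62.81 µg/L.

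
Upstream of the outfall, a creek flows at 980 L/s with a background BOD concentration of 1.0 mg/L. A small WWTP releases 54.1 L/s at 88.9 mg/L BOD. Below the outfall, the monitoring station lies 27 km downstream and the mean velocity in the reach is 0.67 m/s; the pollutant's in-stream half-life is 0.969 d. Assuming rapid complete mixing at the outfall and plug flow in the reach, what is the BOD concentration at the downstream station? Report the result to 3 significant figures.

Mixed concentration C = ΣQC/ΣQ = (980.0·1.000 + 54.10·88.90) / 1034 = 5789/1034 = 5.599 mg/L.
Travel time t = 27·1000 / 0.67 = 40300 s = 11.19 h.
Half-life 0.969 d → k = ln 2 / 0.969 = 0.7153 d⁻¹.
First-order decay: C = 5.599·exp(−k·t) = 5.599·0.7163 = 4.010 mg/L.

4.01 mg/L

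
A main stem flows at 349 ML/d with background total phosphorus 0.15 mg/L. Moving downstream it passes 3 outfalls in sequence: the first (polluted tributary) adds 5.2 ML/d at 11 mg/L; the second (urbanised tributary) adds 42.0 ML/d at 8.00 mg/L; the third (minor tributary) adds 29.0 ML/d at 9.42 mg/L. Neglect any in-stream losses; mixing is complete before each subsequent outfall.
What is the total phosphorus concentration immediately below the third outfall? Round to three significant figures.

1.69 mg/L

Outfall 1: combined Q = 354.2 ML/d; C = (349.0·0.1500 + 5.200·11.00)/354.2 = 0.3093 mg/L.
Outfall 2: combined Q = 396.2 ML/d; C = (354.2·0.3093 + 42.00·8.000)/396.2 = 1.125 mg/L.
Outfall 3: combined Q = 425.2 ML/d; C = (396.2·1.125 + 29.00·9.420)/425.2 = 1.690 mg/L.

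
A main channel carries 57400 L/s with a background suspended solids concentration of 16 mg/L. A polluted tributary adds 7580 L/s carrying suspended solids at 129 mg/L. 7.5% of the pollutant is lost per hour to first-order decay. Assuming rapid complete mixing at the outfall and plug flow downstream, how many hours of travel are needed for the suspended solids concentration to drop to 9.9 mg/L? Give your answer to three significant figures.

13.9 h

Conservation of mass: C = (57400·16.00 + 7580·129.0) / 64980 = 1896000/64980 = 29.18 mg/L.
7.5%/h lost → k = −ln(1 − 0.075) = 0.07796 h⁻¹.
29.18·exp(−k·t) = 9.9 → t = ln(29.18/9.9)/k = 49920 s = 13.87 h.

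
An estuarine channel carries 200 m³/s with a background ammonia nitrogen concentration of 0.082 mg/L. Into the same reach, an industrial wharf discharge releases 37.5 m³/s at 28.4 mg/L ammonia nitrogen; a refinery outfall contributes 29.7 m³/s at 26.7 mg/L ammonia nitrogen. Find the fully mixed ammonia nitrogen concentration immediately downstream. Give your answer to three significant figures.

7.01 mg/L

Mass balance: C = (200.0·0.08200 + 37.50·28.40 + 29.70·26.70) / 267.2 = 1874/267.2 = 7.015 mg/L.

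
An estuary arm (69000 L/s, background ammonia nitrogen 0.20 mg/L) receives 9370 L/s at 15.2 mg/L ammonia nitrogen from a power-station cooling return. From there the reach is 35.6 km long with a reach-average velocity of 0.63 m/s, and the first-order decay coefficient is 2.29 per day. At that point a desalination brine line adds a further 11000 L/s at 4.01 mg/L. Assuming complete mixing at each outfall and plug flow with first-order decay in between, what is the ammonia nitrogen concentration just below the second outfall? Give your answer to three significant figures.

Flow-weighted average: C = (69000·0.2000 + 9370·15.20) / 78370 = 156200/78370 = 1.993 mg/L; combined flow 78370 L/s.
Travel time t = 35.6·1000 / 0.63 = 56510 s = 15.70 h.
Applying C = C₀e^(−kt): 1.993 × 0.2236 = 0.4458 mg/L.
At the second outfall, C = (78370·0.4458 + 11000·4.010) / (78370 + 11000) = 0.8845 mg/L.

0.885 mg/L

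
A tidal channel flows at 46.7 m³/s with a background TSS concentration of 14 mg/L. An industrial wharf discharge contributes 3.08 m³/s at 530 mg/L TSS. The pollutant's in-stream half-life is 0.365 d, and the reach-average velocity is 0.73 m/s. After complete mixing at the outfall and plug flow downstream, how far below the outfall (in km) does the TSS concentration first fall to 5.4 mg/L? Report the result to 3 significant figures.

Mass balance: C = (46.70·14.00 + 3.080·530.0) / 49.78 = 2286/49.78 = 45.93 mg/L.
Half-life 0.365 d → k = ln 2 / 0.365 = 1.899 d⁻¹.
Set 45.93·exp(−k·t) = 5.4 → t = ln(45.93/5.4)/k = 97390 s = 27.05 h.
Distance = v·t = 0.73·97390 = 71100 m = 71.10 km.

71.1 km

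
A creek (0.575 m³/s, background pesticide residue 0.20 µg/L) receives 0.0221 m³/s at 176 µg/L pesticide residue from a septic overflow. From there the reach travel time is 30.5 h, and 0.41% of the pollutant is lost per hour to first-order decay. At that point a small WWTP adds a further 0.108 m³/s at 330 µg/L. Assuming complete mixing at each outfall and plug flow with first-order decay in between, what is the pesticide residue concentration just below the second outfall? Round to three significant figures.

55.6 µg/L

After mixing, C = (0.5750·0.2000 + 0.02210·176.0) / 0.5971 = 4.005/0.5971 = 6.707 µg/L; combined flow 0.5971 m³/s.
0.41%/h lost → k = −ln(1 − 0.0041) = 0.004108 h⁻¹.
Decay over the reach: 6.707·exp(−kt) = 6.707·0.8822 = 5.917 µg/L.
At the second outfall, C = (0.5971·5.917 + 0.1080·330.0) / (0.5971 + 0.1080) = 55.56 µg/L.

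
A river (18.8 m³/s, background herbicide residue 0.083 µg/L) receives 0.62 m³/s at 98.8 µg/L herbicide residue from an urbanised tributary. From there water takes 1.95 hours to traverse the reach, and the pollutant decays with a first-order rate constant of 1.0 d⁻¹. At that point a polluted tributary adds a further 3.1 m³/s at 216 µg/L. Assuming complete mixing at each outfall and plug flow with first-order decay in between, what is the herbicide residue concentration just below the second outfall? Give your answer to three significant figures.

32.3 µg/L

Conservation of mass: C = (18.80·0.08300 + 0.6200·98.80) / 19.42 = 62.82/19.42 = 3.235 µg/L; combined flow 19.42 m³/s.
After decay, C = 3.235 × e^(−kt) = 3.235 × 0.9220 = 2.982 µg/L.
Second outfall: C = (19.42·2.982 + 3.100·216.0)/22.52 = 32.31 µg/L.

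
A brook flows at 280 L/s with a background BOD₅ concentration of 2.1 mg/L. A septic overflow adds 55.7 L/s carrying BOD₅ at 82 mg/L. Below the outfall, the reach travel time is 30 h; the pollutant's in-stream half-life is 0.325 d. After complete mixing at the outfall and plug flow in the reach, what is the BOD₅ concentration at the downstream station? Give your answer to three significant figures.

Mass balance: C = (280.0·2.100 + 55.70·82.00) / 335.7 = 5155/335.7 = 15.36 mg/L.
Half-life 0.325 d → k = ln 2 / 0.325 = 2.133 d⁻¹.
After decay, C = 15.36 × e^(−kt) = 15.36 × 0.06953 = 1.068 mg/L.

1.07 mg/L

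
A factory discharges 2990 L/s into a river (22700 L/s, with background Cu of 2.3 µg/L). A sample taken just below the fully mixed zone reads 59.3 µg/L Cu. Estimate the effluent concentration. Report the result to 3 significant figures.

492 µg/L

Mass balance: 22700·2.300 + 2990·Cₑ = 25690·59.30
→ Cₑ = (25690·59.30 − 22700·2.300) / 2990 = 492.0 µg/L.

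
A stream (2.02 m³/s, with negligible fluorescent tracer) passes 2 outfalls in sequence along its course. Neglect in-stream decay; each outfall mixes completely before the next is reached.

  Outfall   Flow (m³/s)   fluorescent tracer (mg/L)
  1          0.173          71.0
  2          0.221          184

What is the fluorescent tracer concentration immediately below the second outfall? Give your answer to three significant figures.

After outfall 1: Q = 2.020 + 0.1730 = 2.193 m³/s; C = (2.020·0 + 0.1730·71.00)/2.193 = 5.601 mg/L.
After outfall 2: Q = 2.193 + 0.2210 = 2.414 m³/s; C = (2.193·5.601 + 0.2210·184.0)/2.414 = 21.93 mg/L.

21.9 mg/L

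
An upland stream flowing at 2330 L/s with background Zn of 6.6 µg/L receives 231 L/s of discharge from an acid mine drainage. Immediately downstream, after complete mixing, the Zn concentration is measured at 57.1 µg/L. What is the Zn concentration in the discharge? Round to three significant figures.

Mass balance: 2330·6.600 + 231.0·Cₑ = 2561·57.10
→ Cₑ = (2561·57.10 − 2330·6.600) / 231.0 = 566.5 µg/L.

566 µg/L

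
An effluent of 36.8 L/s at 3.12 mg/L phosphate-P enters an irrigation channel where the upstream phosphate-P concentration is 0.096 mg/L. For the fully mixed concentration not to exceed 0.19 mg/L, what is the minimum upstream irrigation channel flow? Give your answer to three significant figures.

Set C_mix = 0.19: (Q·0.09600 + 36.80·3.120) / (Q + 36.80) = 0.19
→ Q = 36.80·(3.120 − 0.19)/(0.19 − 0.09600) = 1147 L/s.

1150 L/s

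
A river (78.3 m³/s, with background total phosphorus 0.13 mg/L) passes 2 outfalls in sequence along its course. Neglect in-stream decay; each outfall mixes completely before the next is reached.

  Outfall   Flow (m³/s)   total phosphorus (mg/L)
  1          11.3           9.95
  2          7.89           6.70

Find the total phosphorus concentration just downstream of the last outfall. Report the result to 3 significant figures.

After outfall 1: Q = 78.30 + 11.30 = 89.60 m³/s; C = (78.30·0.1300 + 11.30·9.950)/89.60 = 1.368 mg/L.
After outfall 2: Q = 89.60 + 7.890 = 97.49 m³/s; C = (89.60·1.368 + 7.890·6.700)/97.49 = 1.800 mg/L.

1.80 mg/L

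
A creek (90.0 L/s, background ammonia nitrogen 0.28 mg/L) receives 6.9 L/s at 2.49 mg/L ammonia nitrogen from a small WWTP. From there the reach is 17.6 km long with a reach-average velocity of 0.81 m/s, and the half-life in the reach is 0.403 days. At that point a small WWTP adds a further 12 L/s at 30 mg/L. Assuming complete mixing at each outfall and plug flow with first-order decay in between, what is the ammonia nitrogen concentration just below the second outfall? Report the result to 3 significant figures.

Flow-weighted average: C = (90.00·0.2800 + 6.900·2.490) / 96.90 = 42.38/96.90 = 0.4374 mg/L; combined flow 96.90 L/s.
Travel time t = 17.6·1000 / 0.81 = 21730 s = 6.036 h.
Half-life 0.403 d → k = ln 2 / 0.403 = 1.720 d⁻¹.
Decay over the reach: 0.4374·exp(−kt) = 0.4374·0.6489 = 0.2838 mg/L.
Second outfall: C = (96.90·0.2838 + 12.00·30.00)/108.9 = 3.558 mg/L.

3.56 mg/L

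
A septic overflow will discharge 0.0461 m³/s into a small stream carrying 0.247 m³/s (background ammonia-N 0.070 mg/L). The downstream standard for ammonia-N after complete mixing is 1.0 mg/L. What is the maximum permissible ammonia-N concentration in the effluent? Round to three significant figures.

At the limit, (Qr·Cr + Qe·Cₑ)/(Qr + Qe) = 1.0:
Cₑ = (0.2931·1.0 − 0.2470·0.07000) / 0.04610 = 5.983 mg/L.

5.98 mg/L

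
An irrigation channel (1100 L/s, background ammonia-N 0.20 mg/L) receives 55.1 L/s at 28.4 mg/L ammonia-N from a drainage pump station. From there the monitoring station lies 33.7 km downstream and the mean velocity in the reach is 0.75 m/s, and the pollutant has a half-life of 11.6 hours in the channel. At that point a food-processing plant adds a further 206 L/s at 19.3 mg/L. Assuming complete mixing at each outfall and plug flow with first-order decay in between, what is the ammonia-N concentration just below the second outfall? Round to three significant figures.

3.54 mg/L

Mixed concentration C = ΣQC/ΣQ = (1100·0.2000 + 55.10·28.40) / 1155 = 1785/1155 = 1.545 mg/L; combined flow 1155 L/s.
Travel time t = 33.7·1000 / 0.75 = 44930 s = 12.48 h.
Half-life 11.6 h → k = ln 2 / 11.6 = 0.05975 h⁻¹ = 1.434 d⁻¹.
After decay, C = 1.545 × e^(−kt) = 1.545 × 0.4743 = 0.7330 mg/L.
At the second outfall, C = (1155·0.7330 + 206.0·19.30) / (1155 + 206.0) = 3.543 mg/L.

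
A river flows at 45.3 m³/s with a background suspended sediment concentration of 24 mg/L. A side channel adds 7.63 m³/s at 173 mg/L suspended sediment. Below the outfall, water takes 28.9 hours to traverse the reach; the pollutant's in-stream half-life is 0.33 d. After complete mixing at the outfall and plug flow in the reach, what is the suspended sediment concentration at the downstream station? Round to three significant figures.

Conservation of mass: C = (45.30·24.00 + 7.630·173.0) / 52.93 = 2407/52.93 = 45.48 mg/L.
Half-life 0.33 d → k = ln 2 / 0.33 = 2.100 d⁻¹.
First-order decay: C = 45.48·exp(−k·t) = 45.48·0.07972 = 3.625 mg/L.

3.63 mg/L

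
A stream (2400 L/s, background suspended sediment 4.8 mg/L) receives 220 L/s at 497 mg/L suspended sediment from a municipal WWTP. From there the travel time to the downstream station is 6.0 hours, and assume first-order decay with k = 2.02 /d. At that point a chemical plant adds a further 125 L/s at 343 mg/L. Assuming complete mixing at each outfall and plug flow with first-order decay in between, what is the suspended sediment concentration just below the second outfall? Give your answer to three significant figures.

42.2 mg/L

Mixed concentration C = ΣQC/ΣQ = (2400·4.800 + 220.0·497.0) / 2620 = 120900/2620 = 46.13 mg/L; combined flow 2620 L/s.
Decay over the reach: 46.13·exp(−kt) = 46.13·0.6035 = 27.84 mg/L.
At the second outfall, C = (2620·27.84 + 125.0·343.0) / (2620 + 125.0) = 42.19 mg/L.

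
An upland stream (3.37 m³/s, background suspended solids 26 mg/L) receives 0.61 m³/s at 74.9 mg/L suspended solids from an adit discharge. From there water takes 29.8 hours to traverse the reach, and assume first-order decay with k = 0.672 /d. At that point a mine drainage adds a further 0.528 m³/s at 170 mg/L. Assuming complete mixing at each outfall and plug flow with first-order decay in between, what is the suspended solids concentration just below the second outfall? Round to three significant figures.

Flow-weighted average: C = (3.370·26.00 + 0.6100·74.90) / 3.980 = 133.3/3.980 = 33.49 mg/L; combined flow 3.980 m³/s.
Decay over the reach: 33.49·exp(−kt) = 33.49·0.4341 = 14.54 mg/L.
Second outfall: C = (3.980·14.54 + 0.5280·170.0)/4.508 = 32.75 mg/L.

32.7 mg/L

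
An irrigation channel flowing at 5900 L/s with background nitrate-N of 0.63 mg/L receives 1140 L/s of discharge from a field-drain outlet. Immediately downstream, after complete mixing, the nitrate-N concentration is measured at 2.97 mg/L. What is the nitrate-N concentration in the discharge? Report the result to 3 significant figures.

15.1 mg/L

Mass balance: 5900·0.6300 + 1140·Cₑ = 7040·2.970
→ Cₑ = (7040·2.970 − 5900·0.6300) / 1140 = 15.08 mg/L.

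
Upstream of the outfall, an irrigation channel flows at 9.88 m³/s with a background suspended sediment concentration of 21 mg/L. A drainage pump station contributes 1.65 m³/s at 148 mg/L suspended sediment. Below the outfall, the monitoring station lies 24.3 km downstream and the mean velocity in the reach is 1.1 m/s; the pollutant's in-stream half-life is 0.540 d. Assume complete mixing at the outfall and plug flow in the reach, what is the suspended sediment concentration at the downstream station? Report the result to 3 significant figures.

28.2 mg/L

After mixing, C = (9.880·21.00 + 1.650·148.0) / 11.53 = 451.7/11.53 = 39.17 mg/L.
Travel time t = 24.3·1000 / 1.1 = 22090 s = 6.136 h.
Half-life 0.540 d → k = ln 2 / 0.540 = 1.284 d⁻¹.
Applying C = C₀e^(−kt): 39.17 × 0.7202 = 28.21 mg/L.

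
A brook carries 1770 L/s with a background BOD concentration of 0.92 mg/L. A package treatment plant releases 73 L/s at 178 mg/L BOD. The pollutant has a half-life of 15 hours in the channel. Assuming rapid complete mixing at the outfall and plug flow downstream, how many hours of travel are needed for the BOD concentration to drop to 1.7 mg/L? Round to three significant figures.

Flow-weighted average: C = (1770·0.9200 + 73.00·178.0) / 1843 = 14620/1843 = 7.934 mg/L.
Half-life 15 h → k = ln 2 / 15 = 0.04621 h⁻¹ = 1.109 d⁻¹.
7.934·exp(−k·t) = 1.7 → t = ln(7.934/1.7)/k = 120000 s = 33.34 h.

33.3 h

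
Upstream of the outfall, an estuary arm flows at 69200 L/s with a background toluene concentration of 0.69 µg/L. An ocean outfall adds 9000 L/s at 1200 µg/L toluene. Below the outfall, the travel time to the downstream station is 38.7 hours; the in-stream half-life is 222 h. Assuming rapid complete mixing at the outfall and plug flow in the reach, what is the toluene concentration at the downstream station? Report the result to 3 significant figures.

After mixing, C = (69200·0.6900 + 9000·1200) / 78200 = 10850000/78200 = 138.7 µg/L.
Half-life 222 h → k = ln 2 / 222 = 0.003122 h⁻¹ = 0.07493 d⁻¹.
First-order decay: C = 138.7·exp(−k·t) = 138.7·0.8862 = 122.9 µg/L.

123 µg/L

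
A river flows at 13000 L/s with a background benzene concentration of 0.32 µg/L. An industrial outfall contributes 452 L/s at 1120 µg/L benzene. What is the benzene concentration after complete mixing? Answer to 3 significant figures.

Flow-weighted average: C = (13000·0.3200 + 452.0·1120) / 13450 = 510400/13450 = 37.94 µg/L.

37.9 µg/L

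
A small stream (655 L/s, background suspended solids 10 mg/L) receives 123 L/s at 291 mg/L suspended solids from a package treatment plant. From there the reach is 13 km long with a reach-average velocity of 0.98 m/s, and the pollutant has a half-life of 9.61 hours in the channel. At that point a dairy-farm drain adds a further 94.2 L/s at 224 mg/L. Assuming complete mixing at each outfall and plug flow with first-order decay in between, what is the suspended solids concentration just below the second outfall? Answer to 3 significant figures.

After mixing, C = (655.0·10.00 + 123.0·291.0) / 778.0 = 42340/778.0 = 54.43 mg/L; combined flow 778.0 L/s.
Travel time t = 13·1000 / 0.98 = 13270 s = 3.685 h.
Half-life 9.61 h → k = ln 2 / 9.61 = 0.07213 h⁻¹ = 1.731 d⁻¹.
After decay, C = 54.43 × e^(−kt) = 54.43 × 0.7666 = 41.72 mg/L.
Second outfall: C = (778.0·41.72 + 94.20·224.0)/872.2 = 61.41 mg/L.

61.4 mg/L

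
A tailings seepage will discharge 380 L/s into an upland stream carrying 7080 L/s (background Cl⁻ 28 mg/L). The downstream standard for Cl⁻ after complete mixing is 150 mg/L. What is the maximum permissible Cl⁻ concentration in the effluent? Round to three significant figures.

2420 mg/L

At the limit, (Qr·Cr + Qe·Cₑ)/(Qr + Qe) = 150:
Cₑ = (7460·150 − 7080·28.00) / 380.0 = 2423 mg/L.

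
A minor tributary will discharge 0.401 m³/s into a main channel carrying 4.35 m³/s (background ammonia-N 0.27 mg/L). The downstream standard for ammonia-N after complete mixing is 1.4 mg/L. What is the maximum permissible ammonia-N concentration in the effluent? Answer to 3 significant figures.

13.7 mg/L

At the limit, (Qr·Cr + Qe·Cₑ)/(Qr + Qe) = 1.4:
Cₑ = (4.751·1.4 − 4.350·0.2700) / 0.4010 = 13.66 mg/L.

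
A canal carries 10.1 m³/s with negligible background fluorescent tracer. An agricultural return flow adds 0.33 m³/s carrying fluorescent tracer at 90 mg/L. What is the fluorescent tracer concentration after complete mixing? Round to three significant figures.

2.85 mg/L

Mass balance: C = (10.10·0 + 0.3300·90.00) / 10.43 = 29.70/10.43 = 2.848 mg/L.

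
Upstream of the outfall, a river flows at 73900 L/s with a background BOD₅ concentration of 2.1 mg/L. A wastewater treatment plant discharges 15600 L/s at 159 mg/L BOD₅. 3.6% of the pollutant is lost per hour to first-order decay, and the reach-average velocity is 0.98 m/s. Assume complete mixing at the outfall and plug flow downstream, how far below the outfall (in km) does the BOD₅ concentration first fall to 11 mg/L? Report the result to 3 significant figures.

94.8 km

Flow-weighted average: C = (73900·2.100 + 15600·159.0) / 89500 = 2636000/89500 = 29.45 mg/L.
3.6%/h lost → k = −ln(1 − 0.036) = 0.03666 h⁻¹.
Set 29.45·exp(−k·t) = 11 → t = ln(29.45/11)/k = 96690 s = 26.86 h.
Distance = v·t = 0.98·96690 = 94760 m = 94.76 km.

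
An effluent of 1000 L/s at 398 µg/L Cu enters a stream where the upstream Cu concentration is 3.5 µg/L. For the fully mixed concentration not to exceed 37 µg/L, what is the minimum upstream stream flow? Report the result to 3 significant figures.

10800 L/s

Set C_mix = 37: (Q·3.500 + 1000·398.0) / (Q + 1000) = 37
→ Q = 1000·(398.0 − 37)/(37 − 3.500) = 10780 L/s.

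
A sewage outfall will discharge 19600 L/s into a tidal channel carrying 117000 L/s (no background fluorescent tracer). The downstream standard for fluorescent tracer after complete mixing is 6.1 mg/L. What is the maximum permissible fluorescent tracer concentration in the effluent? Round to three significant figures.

42.5 mg/L

At the limit, (Qr·Cr + Qe·Cₑ)/(Qr + Qe) = 6.1:
Cₑ = (136600·6.1 − 117000·0) / 19600 = 42.51 mg/L.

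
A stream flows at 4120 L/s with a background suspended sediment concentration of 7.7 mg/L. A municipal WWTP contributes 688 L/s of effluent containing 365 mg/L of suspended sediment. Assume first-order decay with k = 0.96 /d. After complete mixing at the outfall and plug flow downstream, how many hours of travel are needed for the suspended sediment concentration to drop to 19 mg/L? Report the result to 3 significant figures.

After mixing, C = (4120·7.700 + 688.0·365.0) / 4808 = 282800/4808 = 58.83 mg/L.
58.83·exp(−k·t) = 19 → t = ln(58.83/19)/k = 101700 s = 28.25 h.

28.3 h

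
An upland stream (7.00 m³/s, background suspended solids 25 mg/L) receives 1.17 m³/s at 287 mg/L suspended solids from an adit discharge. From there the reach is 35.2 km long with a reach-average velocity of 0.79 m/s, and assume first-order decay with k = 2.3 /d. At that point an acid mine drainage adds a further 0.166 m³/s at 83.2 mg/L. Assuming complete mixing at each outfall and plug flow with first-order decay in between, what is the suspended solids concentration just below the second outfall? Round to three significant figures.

After mixing, C = (7.000·25.00 + 1.170·287.0) / 8.170 = 510.8/8.170 = 62.52 mg/L; combined flow 8.170 m³/s.
Travel time t = 35.2·1000 / 0.79 = 44560 s = 12.38 h.
First-order decay: C = 62.52·exp(−k·t) = 62.52·0.3054 = 19.09 mg/L.
At the second outfall, C = (8.170·19.09 + 0.1660·83.20) / (8.170 + 0.1660) = 20.37 mg/L.

20.4 mg/L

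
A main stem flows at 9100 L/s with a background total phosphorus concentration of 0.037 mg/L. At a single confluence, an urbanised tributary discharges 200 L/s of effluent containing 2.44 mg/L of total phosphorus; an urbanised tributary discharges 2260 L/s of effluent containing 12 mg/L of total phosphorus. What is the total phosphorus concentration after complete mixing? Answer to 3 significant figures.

2.42 mg/L

Mass balance: C = (9100·0.03700 + 200.0·2.440 + 2260·12.00) / 11560 = 27940/11560 = 2.417 mg/L.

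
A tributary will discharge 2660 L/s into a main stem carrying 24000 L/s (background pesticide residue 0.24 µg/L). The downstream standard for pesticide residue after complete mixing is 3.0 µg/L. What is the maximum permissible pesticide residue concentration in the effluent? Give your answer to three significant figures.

27.9 µg/L

At the limit, (Qr·Cr + Qe·Cₑ)/(Qr + Qe) = 3.0:
Cₑ = (26660·3.0 − 24000·0.2400) / 2660 = 27.90 µg/L.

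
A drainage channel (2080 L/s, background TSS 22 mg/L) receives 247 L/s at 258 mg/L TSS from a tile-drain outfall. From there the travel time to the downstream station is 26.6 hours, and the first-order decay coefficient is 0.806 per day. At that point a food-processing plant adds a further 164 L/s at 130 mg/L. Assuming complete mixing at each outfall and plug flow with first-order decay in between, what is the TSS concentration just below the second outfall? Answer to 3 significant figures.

Flow-weighted average: C = (2080·22.00 + 247.0·258.0) / 2327 = 109500/2327 = 47.05 mg/L; combined flow 2327 L/s.
After decay, C = 47.05 × e^(−kt) = 47.05 × 0.4093 = 19.26 mg/L.
Second outfall: C = (2327·19.26 + 164.0·130.0)/2491 = 26.55 mg/L.

26.5 mg/L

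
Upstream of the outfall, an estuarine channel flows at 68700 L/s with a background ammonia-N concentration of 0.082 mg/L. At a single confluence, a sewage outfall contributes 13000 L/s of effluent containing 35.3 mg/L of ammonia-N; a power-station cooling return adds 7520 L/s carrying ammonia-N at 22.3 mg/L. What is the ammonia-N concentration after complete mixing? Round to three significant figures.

Mixed concentration C = ΣQC/ΣQ = (68700·0.08200 + 13000·35.30 + 7520·22.30) / 89220 = 632200/89220 = 7.086 mg/L.

7.09 mg/L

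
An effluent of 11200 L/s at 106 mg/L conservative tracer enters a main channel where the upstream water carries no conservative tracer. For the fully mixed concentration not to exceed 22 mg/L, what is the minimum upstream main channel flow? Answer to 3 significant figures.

42800 L/s

Set C_mix = 22: (Q·0 + 11200·106.0) / (Q + 11200) = 22
→ Q = 11200·(106.0 − 22)/(22 − 0) = 42760 L/s.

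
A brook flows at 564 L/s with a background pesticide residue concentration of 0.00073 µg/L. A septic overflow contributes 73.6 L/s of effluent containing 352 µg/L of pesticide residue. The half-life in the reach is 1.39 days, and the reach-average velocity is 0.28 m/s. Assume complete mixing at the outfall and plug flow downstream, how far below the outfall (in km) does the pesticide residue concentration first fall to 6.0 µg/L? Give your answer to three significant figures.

92.8 km

Mixed concentration C = ΣQC/ΣQ = (564.0·0.0007300 + 73.60·352.0) / 637.6 = 25910/637.6 = 40.63 µg/L.
Half-life 1.39 d → k = ln 2 / 1.39 = 0.4987 d⁻¹.
Set 40.63·exp(−k·t) = 6.0 → t = ln(40.63/6.0)/k = 331400 s = 92.06 h.
Distance = v·t = 0.28·331400 = 92800 m = 92.80 km.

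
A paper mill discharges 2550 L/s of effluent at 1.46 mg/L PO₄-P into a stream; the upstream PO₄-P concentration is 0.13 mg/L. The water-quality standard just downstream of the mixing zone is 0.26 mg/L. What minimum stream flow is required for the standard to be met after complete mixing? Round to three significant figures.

Set C_mix = 0.26: (Q·0.1300 + 2550·1.460) / (Q + 2550) = 0.26
→ Q = 2550·(1.460 − 0.26)/(0.26 − 0.1300) = 23540 L/s.

23500 L/s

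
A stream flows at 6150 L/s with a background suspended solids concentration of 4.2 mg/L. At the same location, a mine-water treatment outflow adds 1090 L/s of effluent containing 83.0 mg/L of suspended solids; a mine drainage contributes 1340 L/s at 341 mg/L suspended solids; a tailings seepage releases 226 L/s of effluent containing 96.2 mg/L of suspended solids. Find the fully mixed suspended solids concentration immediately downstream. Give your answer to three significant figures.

67.6 mg/L

Flow-weighted average: C = (6150·4.200 + 1090·83.00 + 1340·341.0 + 226.0·96.20) / 8806 = 595000/8806 = 67.57 mg/L.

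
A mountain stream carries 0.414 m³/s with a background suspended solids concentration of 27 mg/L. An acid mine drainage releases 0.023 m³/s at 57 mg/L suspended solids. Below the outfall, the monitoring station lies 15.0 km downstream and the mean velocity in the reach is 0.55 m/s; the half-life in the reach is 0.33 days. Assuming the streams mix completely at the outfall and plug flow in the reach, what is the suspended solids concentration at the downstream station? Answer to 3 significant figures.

After mixing, C = (0.4140·27.00 + 0.02300·57.00) / 0.4370 = 12.49/0.4370 = 28.58 mg/L.
Travel time t = 15.0·1000 / 0.55 = 27270 s = 7.576 h.
Half-life 0.33 d → k = ln 2 / 0.33 = 2.100 d⁻¹.
First-order decay: C = 28.58·exp(−k·t) = 28.58·0.5153 = 14.73 mg/L.

14.7 mg/L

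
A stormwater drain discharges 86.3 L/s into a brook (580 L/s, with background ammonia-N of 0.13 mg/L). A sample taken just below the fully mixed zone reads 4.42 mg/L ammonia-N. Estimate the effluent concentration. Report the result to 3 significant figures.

Mass balance: 580.0·0.1300 + 86.30·Cₑ = 666.3·4.420
→ Cₑ = (666.3·4.420 − 580.0·0.1300) / 86.30 = 33.25 mg/L.

33.3 mg/L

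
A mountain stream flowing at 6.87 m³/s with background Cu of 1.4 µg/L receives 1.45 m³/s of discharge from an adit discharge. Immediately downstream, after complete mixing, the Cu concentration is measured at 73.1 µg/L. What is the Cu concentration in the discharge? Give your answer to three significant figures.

Mass balance: 6.870·1.400 + 1.450·Cₑ = 8.320·73.10
→ Cₑ = (8.320·73.10 − 6.870·1.400) / 1.450 = 412.8 µg/L.

413 µg/L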